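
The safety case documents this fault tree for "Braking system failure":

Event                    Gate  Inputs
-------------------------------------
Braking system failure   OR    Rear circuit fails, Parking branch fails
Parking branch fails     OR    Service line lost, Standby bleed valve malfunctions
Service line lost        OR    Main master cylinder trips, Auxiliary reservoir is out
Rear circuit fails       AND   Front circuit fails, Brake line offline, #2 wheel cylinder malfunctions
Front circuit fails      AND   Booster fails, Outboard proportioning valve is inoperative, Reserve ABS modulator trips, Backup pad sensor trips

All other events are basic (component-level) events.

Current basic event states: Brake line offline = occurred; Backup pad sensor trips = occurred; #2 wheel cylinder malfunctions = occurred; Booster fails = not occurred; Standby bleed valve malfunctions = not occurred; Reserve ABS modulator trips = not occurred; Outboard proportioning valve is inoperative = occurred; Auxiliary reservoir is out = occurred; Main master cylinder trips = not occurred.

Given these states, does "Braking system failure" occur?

Yes

Front circuit fails [AND]: Booster fails=not, Outboard proportioning valve is inoperative=occurs, Reserve ABS modulator trips=not, Backup pad sensor trips=occurs → not all inputs occur → does not occur.
Rear circuit fails [AND]: Front circuit fails=not, Brake line offline=occurs, #2 wheel cylinder malfunctions=occurs → not all inputs occur → does not occur.
Service line lost [OR]: Main master cylinder trips=not, Auxiliary reservoir is out=occurs → at least one input occurs → occurs.
Parking branch fails [OR]: Service line lost=occurs, Standby bleed valve malfunctions=not → at least one input occurs → occurs.
Braking system failure [OR]: Rear circuit fails=not, Parking branch fails=occurs → at least one input occurs → occurs.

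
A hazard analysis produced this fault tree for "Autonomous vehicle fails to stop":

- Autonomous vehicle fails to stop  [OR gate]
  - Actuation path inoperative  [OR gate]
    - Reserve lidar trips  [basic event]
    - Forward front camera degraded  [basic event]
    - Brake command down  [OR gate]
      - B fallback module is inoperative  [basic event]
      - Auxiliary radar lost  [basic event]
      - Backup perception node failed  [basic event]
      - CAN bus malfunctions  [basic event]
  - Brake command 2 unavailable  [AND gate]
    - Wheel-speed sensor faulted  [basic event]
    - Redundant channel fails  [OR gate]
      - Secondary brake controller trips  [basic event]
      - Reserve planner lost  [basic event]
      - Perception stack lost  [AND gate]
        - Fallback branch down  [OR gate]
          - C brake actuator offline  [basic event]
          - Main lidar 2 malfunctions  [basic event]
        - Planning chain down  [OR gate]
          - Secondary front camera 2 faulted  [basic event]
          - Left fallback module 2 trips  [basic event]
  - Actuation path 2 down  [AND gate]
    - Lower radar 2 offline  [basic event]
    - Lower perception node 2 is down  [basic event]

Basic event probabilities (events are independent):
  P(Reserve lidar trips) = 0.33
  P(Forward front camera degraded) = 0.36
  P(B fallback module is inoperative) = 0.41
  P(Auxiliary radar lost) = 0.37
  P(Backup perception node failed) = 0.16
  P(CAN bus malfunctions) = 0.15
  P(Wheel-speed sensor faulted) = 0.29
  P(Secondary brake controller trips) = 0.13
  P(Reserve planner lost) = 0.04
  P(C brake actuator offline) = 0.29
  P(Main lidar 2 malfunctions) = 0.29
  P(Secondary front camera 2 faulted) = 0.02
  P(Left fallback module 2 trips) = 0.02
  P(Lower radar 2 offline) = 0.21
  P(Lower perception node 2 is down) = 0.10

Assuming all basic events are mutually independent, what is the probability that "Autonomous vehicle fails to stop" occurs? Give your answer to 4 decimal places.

P(Brake command down) [OR] = 1 − (1−0.41) × (1−0.37) × (1−0.16) × (1−0.15) = 0.734606
P(Actuation path inoperative) [OR] = 1 − (1−0.33) × (1−0.36) × (1−0.734606) = 0.886199
P(Fallback branch down) [OR] = 1 − (1−0.29) × (1−0.29) = 0.495900
P(Planning chain down) [OR] = 1 − (1−0.02) × (1−0.02) = 0.039600
P(Perception stack lost) [AND] = 0.495900 × 0.039600 = 0.019638
P(Redundant channel fails) [OR] = 1 − (1−0.13) × (1−0.04) × (1−0.019638) = 0.181202
P(Brake command 2 unavailable) [AND] = 0.29 × 0.181202 = 0.052549
P(Actuation path 2 down) [AND] = 0.21 × 0.10 = 0.021000
P(Autonomous vehicle fails to stop) [OR] = 1 − (1−0.886199) × (1−0.052549) × (1−0.021000) = 0.894443
Rounded to 4 decimal places: P(Autonomous vehicle fails to stop) ≈ 0.8944.

0.8944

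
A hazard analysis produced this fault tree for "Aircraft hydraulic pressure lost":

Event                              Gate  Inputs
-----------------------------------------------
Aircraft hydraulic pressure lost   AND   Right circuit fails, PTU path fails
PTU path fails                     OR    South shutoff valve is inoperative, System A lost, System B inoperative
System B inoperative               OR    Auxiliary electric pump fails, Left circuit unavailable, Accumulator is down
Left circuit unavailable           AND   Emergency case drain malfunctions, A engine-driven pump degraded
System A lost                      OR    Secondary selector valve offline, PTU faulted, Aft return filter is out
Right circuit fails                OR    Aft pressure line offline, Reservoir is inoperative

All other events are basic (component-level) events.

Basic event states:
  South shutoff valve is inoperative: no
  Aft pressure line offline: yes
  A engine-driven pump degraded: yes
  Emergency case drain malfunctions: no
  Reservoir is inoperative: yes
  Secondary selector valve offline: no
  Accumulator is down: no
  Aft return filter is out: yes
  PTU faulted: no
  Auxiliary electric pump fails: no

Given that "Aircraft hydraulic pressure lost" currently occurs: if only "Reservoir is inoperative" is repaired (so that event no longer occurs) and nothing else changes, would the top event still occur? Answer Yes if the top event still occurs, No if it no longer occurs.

Yes

Counterfactual: set "Reservoir is inoperative" to not occurred.
Right circuit fails [OR]: Aft pressure line offline=occurs, Reservoir is inoperative=not → at least one input occurs → occurs.
System A lost [OR]: Secondary selector valve offline=not, PTU faulted=not, Aft return filter is out=occurs → at least one input occurs → occurs.
Left circuit unavailable [AND]: Emergency case drain malfunctions=not, A engine-driven pump degraded=occurs → not all inputs occur → does not occur.
System B inoperative [OR]: Auxiliary electric pump fails=not, Left circuit unavailable=not, Accumulator is down=not → no input occurs → does not occur.
PTU path fails [OR]: South shutoff valve is inoperative=not, System A lost=occurs, System B inoperative=not → at least one input occurs → occurs.
Aircraft hydraulic pressure lost [AND]: Right circuit fails=occurs, PTU path fails=occurs → all inputs occur → occurs.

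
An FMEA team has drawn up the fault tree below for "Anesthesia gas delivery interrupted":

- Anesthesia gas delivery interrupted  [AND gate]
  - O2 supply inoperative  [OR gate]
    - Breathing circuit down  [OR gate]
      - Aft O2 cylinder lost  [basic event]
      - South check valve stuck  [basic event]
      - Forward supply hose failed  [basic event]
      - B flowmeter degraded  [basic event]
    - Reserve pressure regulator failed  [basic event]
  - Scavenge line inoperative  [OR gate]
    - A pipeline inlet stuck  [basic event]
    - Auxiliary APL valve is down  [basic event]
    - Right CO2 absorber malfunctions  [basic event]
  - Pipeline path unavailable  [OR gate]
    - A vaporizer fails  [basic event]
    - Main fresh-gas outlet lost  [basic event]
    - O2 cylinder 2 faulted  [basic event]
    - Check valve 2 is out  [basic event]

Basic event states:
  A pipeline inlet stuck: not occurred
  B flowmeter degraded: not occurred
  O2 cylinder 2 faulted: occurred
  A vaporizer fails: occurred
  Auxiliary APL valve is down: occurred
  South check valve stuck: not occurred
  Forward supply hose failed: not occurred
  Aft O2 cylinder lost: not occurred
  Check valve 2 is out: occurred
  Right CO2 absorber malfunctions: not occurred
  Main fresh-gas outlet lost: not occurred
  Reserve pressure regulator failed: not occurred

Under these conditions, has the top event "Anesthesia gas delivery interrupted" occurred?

Breathing circuit down [OR]: Aft O2 cylinder lost=not, South check valve stuck=not, Forward supply hose failed=not, B flowmeter degraded=not → no input occurs → does not occur.
O2 supply inoperative [OR]: Breathing circuit down=not, Reserve pressure regulator failed=not → no input occurs → does not occur.
Scavenge line inoperative [OR]: A pipeline inlet stuck=not, Auxiliary APL valve is down=occurs, Right CO2 absorber malfunctions=not → at least one input occurs → occurs.
Pipeline path unavailable [OR]: A vaporizer fails=occurs, Main fresh-gas outlet lost=not, O2 cylinder 2 faulted=occurs, Check valve 2 is out=occurs → at least one input occurs → occurs.
Anesthesia gas delivery interrupted [AND]: O2 supply inoperative=not, Scavenge line inoperative=occurs, Pipeline path unavailable=occurs → not all inputs occur → does not occur.

No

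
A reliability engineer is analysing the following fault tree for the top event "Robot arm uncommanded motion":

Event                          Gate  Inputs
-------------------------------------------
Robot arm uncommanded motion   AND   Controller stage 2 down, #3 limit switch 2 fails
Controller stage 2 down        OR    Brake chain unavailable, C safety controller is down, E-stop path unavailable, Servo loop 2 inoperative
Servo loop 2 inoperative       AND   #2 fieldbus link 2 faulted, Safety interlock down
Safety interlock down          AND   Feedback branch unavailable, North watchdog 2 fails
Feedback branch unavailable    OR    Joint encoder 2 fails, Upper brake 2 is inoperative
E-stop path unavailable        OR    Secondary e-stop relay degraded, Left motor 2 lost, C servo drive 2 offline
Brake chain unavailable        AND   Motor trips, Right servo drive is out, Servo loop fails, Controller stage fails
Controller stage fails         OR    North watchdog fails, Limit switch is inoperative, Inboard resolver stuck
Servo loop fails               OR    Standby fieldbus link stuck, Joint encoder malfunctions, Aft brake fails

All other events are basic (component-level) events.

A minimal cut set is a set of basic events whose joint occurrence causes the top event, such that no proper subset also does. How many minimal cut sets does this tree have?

15

Servo loop fails [OR]: union of children's cut sets → 3 cut set(s).
Controller stage fails [OR]: union of children's cut sets → 3 cut set(s).
Brake chain unavailable [AND]: one cut set from each child combined → 1 × 1 × 3 × 3 = 9 cut set(s).
E-stop path unavailable [OR]: union of children's cut sets → 3 cut set(s).
Feedback branch unavailable [OR]: union of children's cut sets → 2 cut set(s).
Safety interlock down [AND]: one cut set from each child combined → 2 × 1 = 2 cut set(s).
Servo loop 2 inoperative [AND]: one cut set from each child combined → 1 × 2 = 2 cut set(s).
Controller stage 2 down [OR]: union of children's cut sets → 15 cut set(s).
Robot arm uncommanded motion [AND]: one cut set from each child combined → 15 × 1 = 15 cut set(s).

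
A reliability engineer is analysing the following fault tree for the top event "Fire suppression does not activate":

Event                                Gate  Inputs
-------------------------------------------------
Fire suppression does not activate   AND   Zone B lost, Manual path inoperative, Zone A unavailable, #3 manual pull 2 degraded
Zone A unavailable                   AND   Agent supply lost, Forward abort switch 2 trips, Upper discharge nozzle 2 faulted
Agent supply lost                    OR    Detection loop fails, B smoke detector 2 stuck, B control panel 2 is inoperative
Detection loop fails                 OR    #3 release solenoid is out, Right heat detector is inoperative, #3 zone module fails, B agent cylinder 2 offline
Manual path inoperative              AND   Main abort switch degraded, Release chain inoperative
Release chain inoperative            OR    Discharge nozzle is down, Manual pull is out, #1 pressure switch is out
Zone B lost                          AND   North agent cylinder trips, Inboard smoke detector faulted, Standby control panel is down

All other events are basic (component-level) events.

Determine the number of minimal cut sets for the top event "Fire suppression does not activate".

18

Zone B lost [AND]: one cut set from each child combined → 1 × 1 × 1 = 1 cut set(s).
Release chain inoperative [OR]: union of children's cut sets → 3 cut set(s).
Manual path inoperative [AND]: one cut set from each child combined → 1 × 3 = 3 cut set(s).
Detection loop fails [OR]: union of children's cut sets → 4 cut set(s).
Agent supply lost [OR]: union of children's cut sets → 6 cut set(s).
Zone A unavailable [AND]: one cut set from each child combined → 6 × 1 × 1 = 6 cut set(s).
Fire suppression does not activate [AND]: one cut set from each child combined → 1 × 3 × 6 × 1 = 18 cut set(s).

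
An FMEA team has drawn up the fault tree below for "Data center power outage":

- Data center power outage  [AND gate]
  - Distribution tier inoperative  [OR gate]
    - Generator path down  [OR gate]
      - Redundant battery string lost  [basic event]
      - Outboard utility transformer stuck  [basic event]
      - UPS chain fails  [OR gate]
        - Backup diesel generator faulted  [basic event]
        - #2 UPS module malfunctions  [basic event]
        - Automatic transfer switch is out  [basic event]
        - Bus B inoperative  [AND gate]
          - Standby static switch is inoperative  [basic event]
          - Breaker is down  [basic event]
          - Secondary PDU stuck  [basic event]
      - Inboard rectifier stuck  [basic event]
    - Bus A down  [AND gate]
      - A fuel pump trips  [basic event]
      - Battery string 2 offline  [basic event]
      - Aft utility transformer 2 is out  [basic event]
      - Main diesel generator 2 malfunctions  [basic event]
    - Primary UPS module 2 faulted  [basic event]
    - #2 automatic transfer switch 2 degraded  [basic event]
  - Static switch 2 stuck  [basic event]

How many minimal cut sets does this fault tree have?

Bus B inoperative [AND]: one cut set from each child combined → 1 × 1 × 1 = 1 cut set(s).
UPS chain fails [OR]: union of children's cut sets → 4 cut set(s).
Generator path down [OR]: union of children's cut sets → 7 cut set(s).
Bus A down [AND]: one cut set from each child combined → 1 × 1 × 1 × 1 = 1 cut set(s).
Distribution tier inoperative [OR]: union of children's cut sets → 10 cut set(s).
Data center power outage [AND]: one cut set from each child combined → 10 × 1 = 10 cut set(s).
Minimal cut sets: {Redundant battery string lost, Static switch 2 stuck}; {Outboard utility transformer stuck, Static switch 2 stuck}; {Backup diesel generator faulted, Static switch 2 stuck}; {#2 UPS module malfunctions, Static switch 2 stuck}; {Automatic transfer switch is out, Static switch 2 stuck}; {Breaker is down, Secondary PDU stuck, Standby static switch is inoperative, Static switch 2 stuck}; {Inboard rectifier stuck, Static switch 2 stuck}; {A fuel pump trips, Aft utility transformer 2 is out, Battery string 2 offline, Main diesel generator 2 malfunctions, Static switch 2 stuck}; {Primary UPS module 2 faulted, Static switch 2 stuck}; {#2 automatic transfer switch 2 degraded, Static switch 2 stuck}.

10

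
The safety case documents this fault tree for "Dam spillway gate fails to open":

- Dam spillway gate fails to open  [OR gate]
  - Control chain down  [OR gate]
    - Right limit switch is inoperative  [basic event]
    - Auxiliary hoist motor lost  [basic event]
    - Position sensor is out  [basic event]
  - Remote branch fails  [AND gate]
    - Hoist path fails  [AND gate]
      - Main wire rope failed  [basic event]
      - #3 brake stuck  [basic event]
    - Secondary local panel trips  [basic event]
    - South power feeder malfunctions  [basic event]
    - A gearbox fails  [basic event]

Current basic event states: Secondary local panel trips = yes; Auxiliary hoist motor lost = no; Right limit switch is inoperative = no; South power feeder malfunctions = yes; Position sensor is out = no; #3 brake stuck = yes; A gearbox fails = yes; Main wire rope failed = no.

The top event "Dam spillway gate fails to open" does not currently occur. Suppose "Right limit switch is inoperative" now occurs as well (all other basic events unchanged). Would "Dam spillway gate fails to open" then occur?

Counterfactual: set "Right limit switch is inoperative" to occurred.
Control chain down [OR]: Right limit switch is inoperative=occurs, Auxiliary hoist motor lost=not, Position sensor is out=not → at least one input occurs → occurs.
Hoist path fails [AND]: Main wire rope failed=not, #3 brake stuck=occurs → not all inputs occur → does not occur.
Remote branch fails [AND]: Hoist path fails=not, Secondary local panel trips=occurs, South power feeder malfunctions=occurs, A gearbox fails=occurs → not all inputs occur → does not occur.
Dam spillway gate fails to open [OR]: Control chain down=occurs, Remote branch fails=not → at least one input occurs → occurs.

Yes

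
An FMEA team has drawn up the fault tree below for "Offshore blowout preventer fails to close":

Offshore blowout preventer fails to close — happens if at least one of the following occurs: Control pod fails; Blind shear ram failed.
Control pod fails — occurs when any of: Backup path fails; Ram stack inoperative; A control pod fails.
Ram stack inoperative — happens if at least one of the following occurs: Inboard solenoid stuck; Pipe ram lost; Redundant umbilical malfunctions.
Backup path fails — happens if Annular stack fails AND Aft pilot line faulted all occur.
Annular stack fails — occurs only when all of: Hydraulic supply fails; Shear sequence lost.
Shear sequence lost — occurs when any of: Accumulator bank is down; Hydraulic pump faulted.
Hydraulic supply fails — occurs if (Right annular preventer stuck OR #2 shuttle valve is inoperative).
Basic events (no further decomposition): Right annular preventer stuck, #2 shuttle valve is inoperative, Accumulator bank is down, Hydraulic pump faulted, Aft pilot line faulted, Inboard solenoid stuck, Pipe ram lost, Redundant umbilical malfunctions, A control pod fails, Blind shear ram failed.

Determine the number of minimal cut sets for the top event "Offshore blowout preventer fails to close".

Hydraulic supply fails [OR]: union of children's cut sets → 2 cut set(s).
Shear sequence lost [OR]: union of children's cut sets → 2 cut set(s).
Annular stack fails [AND]: one cut set from each child combined → 2 × 2 = 4 cut set(s).
Backup path fails [AND]: one cut set from each child combined → 4 × 1 = 4 cut set(s).
Ram stack inoperative [OR]: union of children's cut sets → 3 cut set(s).
Control pod fails [OR]: union of children's cut sets → 8 cut set(s).
Offshore blowout preventer fails to close [OR]: union of children's cut sets → 9 cut set(s).
Minimal cut sets: {Accumulator bank is down, Aft pilot line faulted, Right annular preventer stuck}; {Aft pilot line faulted, Hydraulic pump faulted, Right annular preventer stuck}; {#2 shuttle valve is inoperative, Accumulator bank is down, Aft pilot line faulted}; {#2 shuttle valve is inoperative, Aft pilot line faulted, Hydraulic pump faulted}; {Inboard solenoid stuck}; {Pipe ram lost}; {Redundant umbilical malfunctions}; {A control pod fails}; {Blind shear ram failed}.

9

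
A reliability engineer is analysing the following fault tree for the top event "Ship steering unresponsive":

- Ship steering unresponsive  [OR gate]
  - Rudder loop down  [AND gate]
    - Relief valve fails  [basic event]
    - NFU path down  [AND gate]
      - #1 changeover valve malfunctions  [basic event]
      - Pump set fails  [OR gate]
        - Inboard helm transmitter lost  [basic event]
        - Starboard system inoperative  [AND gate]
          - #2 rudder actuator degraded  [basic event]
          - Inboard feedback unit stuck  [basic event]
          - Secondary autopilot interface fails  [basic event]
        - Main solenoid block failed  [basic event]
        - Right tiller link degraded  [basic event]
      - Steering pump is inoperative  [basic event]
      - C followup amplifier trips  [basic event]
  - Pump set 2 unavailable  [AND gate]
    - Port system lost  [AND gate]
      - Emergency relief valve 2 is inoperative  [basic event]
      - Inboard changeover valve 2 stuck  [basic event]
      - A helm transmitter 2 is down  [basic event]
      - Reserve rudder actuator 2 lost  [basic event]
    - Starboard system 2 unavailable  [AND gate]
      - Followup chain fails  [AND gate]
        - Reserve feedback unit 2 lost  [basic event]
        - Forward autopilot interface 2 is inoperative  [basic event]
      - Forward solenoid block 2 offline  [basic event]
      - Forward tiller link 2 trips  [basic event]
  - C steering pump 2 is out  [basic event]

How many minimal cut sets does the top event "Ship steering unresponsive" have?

Starboard system inoperative [AND]: one cut set from each child combined → 1 × 1 × 1 = 1 cut set(s).
Pump set fails [OR]: union of children's cut sets → 4 cut set(s).
NFU path down [AND]: one cut set from each child combined → 1 × 4 × 1 × 1 = 4 cut set(s).
Rudder loop down [AND]: one cut set from each child combined → 1 × 4 = 4 cut set(s).
Port system lost [AND]: one cut set from each child combined → 1 × 1 × 1 × 1 = 1 cut set(s).
Followup chain fails [AND]: one cut set from each child combined → 1 × 1 = 1 cut set(s).
Starboard system 2 unavailable [AND]: one cut set from each child combined → 1 × 1 × 1 = 1 cut set(s).
Pump set 2 unavailable [AND]: one cut set from each child combined → 1 × 1 = 1 cut set(s).
Ship steering unresponsive [OR]: union of children's cut sets → 6 cut set(s).
Minimal cut sets: {#1 changeover valve malfunctions, C followup amplifier trips, Inboard helm transmitter lost, Relief valve fails, Steering pump is inoperative}; {#1 changeover valve malfunctions, #2 rudder actuator degraded, C followup amplifier trips, Inboard feedback unit stuck, Relief valve fails, Secondary autopilot interface fails, Steering pump is inoperative}; {#1 changeover valve malfunctions, C followup amplifier trips, Main solenoid block failed, Relief valve fails, Steering pump is inoperative}; {#1 changeover valve malfunctions, C followup amplifier trips, Relief valve fails, Right tiller link degraded, Steering pump is inoperative}; {A helm transmitter 2 is down, Emergency relief valve 2 is inoperative, Forward autopilot interface 2 is inoperative, Forward solenoid block 2 offline, Forward tiller link 2 trips, Inboard changeover valve 2 stuck, Reserve feedback unit 2 lost, Reserve rudder actuator 2 lost}; {C steering pump 2 is out}.

6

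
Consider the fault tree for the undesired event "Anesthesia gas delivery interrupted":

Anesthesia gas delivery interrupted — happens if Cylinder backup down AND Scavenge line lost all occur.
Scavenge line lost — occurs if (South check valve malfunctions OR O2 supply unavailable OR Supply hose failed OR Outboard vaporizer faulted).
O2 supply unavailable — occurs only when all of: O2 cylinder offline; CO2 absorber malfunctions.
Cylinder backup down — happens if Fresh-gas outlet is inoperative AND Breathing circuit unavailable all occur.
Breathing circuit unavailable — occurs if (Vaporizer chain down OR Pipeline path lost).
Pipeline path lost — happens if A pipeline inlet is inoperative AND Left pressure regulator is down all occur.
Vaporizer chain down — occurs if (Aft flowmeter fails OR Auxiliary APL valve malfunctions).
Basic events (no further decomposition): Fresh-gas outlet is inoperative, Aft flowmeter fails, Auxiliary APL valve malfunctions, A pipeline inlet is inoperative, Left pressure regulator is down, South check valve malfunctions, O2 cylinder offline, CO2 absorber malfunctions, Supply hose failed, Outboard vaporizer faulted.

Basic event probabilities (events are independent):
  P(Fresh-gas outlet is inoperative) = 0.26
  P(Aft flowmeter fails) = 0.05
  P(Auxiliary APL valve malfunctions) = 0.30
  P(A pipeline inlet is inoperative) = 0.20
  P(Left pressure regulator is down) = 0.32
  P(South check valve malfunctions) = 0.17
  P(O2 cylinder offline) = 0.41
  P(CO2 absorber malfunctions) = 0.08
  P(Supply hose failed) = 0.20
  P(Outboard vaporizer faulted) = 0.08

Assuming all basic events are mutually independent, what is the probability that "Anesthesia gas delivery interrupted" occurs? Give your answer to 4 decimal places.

0.0402

P(Vaporizer chain down) [OR] = 1 − (1−0.05) × (1−0.30) = 0.335000
P(Pipeline path lost) [AND] = 0.20 × 0.32 = 0.064000
P(Breathing circuit unavailable) [OR] = 1 − (1−0.335000) × (1−0.064000) = 0.377560
P(Cylinder backup down) [AND] = 0.26 × 0.377560 = 0.098166
P(O2 supply unavailable) [AND] = 0.41 × 0.08 = 0.032800
P(Scavenge line lost) [OR] = 1 − (1−0.17) × (1−0.032800) × (1−0.20) × (1−0.08) = 0.409157
P(Anesthesia gas delivery interrupted) [AND] = 0.098166 × 0.409157 = 0.040165
Rounded to 4 decimal places: P(Anesthesia gas delivery interrupted) ≈ 0.0402.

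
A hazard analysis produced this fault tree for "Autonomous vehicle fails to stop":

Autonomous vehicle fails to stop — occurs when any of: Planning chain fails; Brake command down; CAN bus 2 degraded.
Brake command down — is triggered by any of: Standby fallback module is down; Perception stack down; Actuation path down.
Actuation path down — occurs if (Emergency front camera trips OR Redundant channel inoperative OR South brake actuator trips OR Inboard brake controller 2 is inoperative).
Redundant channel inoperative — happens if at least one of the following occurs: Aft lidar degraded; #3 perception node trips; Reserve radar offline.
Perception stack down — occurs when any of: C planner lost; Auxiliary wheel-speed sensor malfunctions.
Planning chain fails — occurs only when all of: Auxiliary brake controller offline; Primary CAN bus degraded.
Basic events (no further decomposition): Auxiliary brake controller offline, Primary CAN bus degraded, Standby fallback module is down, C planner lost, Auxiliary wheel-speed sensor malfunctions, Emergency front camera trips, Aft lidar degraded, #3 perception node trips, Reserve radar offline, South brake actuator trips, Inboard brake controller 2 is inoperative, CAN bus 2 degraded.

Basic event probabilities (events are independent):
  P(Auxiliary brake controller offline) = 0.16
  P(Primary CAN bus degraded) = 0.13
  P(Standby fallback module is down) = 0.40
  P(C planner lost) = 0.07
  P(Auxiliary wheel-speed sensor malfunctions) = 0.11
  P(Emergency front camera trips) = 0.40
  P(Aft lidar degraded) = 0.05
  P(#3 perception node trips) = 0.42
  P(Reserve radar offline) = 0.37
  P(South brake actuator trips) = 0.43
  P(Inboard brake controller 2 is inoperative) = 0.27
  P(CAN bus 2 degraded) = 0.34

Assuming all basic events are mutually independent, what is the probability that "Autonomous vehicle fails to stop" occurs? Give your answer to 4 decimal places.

P(Planning chain fails) [AND] = 0.16 × 0.13 = 0.020800
P(Perception stack down) [OR] = 1 − (1−0.07) × (1−0.11) = 0.172300
P(Redundant channel inoperative) [OR] = 1 − (1−0.05) × (1−0.42) × (1−0.37) = 0.652870
P(Actuation path down) [OR] = 1 − (1−0.40) × (1−0.652870) × (1−0.43) × (1−0.27) = 0.913336
P(Brake command down) [OR] = 1 − (1−0.40) × (1−0.172300) × (1−0.913336) = 0.956961
P(Autonomous vehicle fails to stop) [OR] = 1 − (1−0.020800) × (1−0.956961) × (1−0.34) = 0.972185
Rounded to 4 decimal places: P(Autonomous vehicle fails to stop) ≈ 0.9722.

0.9722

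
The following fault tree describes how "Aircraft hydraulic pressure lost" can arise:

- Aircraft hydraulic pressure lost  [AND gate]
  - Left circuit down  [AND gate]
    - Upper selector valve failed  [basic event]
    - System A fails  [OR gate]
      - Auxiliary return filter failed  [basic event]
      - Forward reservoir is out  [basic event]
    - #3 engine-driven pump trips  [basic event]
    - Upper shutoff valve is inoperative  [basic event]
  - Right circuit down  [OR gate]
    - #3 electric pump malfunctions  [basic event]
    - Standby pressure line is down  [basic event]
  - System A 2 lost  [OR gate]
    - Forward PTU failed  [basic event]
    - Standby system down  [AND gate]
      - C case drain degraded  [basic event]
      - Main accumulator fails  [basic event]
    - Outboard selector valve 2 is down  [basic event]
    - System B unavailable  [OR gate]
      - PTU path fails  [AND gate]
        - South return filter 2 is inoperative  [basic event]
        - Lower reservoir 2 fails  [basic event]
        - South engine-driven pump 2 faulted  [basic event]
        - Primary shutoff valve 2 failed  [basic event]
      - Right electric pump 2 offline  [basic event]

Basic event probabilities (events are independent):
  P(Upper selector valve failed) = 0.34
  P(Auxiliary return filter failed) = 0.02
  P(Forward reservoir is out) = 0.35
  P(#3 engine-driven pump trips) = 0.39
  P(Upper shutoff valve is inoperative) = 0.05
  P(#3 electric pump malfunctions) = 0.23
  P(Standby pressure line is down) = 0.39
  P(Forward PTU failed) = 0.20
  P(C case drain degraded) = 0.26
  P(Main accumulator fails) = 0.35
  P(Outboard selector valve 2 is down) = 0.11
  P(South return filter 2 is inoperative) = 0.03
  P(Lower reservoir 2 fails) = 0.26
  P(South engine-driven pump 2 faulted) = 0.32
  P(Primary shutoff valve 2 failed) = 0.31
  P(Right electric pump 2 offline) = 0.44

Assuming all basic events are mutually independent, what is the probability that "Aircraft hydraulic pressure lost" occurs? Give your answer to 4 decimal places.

P(System A fails) [OR] = 1 − (1−0.02) × (1−0.35) = 0.363000
P(Left circuit down) [AND] = 0.34 × 0.363000 × 0.39 × 0.05 = 0.002407
P(Right circuit down) [OR] = 1 − (1−0.23) × (1−0.39) = 0.530300
P(Standby system down) [AND] = 0.26 × 0.35 = 0.091000
P(PTU path fails) [AND] = 0.03 × 0.26 × 0.32 × 0.31 = 0.000774
P(System B unavailable) [OR] = 1 − (1−0.000774) × (1−0.44) = 0.440433
P(System A 2 lost) [OR] = 1 − (1−0.20) × (1−0.091000) × (1−0.11) × (1−0.440433) = 0.637844
P(Aircraft hydraulic pressure lost) [AND] = 0.002407 × 0.530300 × 0.637844 = 0.000814
Rounded to 4 decimal places: P(Aircraft hydraulic pressure lost) ≈ 0.0008.

0.0008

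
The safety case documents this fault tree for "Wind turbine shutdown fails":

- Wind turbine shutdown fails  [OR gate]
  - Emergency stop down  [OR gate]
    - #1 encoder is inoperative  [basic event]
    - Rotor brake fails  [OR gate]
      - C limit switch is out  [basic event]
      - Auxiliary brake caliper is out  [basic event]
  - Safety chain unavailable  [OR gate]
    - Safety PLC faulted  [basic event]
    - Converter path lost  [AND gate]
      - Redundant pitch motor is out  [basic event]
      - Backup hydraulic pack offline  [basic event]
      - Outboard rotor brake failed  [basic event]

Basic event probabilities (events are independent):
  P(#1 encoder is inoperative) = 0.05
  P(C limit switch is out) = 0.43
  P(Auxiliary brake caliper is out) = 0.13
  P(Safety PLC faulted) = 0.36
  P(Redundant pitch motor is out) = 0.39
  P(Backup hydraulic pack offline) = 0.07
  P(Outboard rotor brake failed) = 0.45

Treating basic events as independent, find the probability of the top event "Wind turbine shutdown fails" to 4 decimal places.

P(Rotor brake fails) [OR] = 1 − (1−0.43) × (1−0.13) = 0.504100
P(Emergency stop down) [OR] = 1 − (1−0.05) × (1−0.504100) = 0.528895
P(Converter path lost) [AND] = 0.39 × 0.07 × 0.45 = 0.012285
P(Safety chain unavailable) [OR] = 1 − (1−0.36) × (1−0.012285) = 0.367862
P(Wind turbine shutdown fails) [OR] = 1 − (1−0.528895) × (1−0.367862) = 0.702197
Rounded to 4 decimal places: P(Wind turbine shutdown fails) ≈ 0.7022.

0.7022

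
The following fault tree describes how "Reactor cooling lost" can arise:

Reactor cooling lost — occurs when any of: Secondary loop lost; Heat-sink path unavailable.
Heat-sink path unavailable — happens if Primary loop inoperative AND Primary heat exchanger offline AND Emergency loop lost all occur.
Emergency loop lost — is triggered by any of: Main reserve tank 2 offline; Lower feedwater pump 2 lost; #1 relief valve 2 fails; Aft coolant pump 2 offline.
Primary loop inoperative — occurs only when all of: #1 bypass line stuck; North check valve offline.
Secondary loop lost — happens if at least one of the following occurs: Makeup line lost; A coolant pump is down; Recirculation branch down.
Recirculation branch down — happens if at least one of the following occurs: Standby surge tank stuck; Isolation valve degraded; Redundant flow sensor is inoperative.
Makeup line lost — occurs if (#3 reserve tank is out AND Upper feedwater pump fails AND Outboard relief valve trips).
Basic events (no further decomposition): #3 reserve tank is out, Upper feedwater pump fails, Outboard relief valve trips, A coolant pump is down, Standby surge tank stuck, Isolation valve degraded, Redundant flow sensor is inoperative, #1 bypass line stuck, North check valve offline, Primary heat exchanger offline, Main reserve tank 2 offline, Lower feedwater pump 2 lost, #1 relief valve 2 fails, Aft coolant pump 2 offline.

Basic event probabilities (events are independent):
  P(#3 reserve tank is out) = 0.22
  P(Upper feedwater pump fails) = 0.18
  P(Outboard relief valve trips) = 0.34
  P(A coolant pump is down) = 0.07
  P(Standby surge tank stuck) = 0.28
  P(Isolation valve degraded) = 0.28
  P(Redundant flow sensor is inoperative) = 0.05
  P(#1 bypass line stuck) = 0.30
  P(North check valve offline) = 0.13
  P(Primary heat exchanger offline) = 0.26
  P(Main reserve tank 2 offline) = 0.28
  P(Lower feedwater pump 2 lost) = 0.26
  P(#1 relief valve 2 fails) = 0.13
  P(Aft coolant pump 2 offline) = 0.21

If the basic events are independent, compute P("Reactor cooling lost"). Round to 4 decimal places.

P(Makeup line lost) [AND] = 0.22 × 0.18 × 0.34 = 0.013464
P(Recirculation branch down) [OR] = 1 − (1−0.28) × (1−0.28) × (1−0.05) = 0.507520
P(Secondary loop lost) [OR] = 1 − (1−0.013464) × (1−0.07) × (1−0.507520) = 0.548160
P(Primary loop inoperative) [AND] = 0.30 × 0.13 = 0.039000
P(Emergency loop lost) [OR] = 1 − (1−0.28) × (1−0.26) × (1−0.13) × (1−0.21) = 0.633807
P(Heat-sink path unavailable) [AND] = 0.039000 × 0.26 × 0.633807 = 0.006427
P(Reactor cooling lost) [OR] = 1 − (1−0.548160) × (1−0.006427) = 0.551064
Rounded to 4 decimal places: P(Reactor cooling lost) ≈ 0.5511.

0.5511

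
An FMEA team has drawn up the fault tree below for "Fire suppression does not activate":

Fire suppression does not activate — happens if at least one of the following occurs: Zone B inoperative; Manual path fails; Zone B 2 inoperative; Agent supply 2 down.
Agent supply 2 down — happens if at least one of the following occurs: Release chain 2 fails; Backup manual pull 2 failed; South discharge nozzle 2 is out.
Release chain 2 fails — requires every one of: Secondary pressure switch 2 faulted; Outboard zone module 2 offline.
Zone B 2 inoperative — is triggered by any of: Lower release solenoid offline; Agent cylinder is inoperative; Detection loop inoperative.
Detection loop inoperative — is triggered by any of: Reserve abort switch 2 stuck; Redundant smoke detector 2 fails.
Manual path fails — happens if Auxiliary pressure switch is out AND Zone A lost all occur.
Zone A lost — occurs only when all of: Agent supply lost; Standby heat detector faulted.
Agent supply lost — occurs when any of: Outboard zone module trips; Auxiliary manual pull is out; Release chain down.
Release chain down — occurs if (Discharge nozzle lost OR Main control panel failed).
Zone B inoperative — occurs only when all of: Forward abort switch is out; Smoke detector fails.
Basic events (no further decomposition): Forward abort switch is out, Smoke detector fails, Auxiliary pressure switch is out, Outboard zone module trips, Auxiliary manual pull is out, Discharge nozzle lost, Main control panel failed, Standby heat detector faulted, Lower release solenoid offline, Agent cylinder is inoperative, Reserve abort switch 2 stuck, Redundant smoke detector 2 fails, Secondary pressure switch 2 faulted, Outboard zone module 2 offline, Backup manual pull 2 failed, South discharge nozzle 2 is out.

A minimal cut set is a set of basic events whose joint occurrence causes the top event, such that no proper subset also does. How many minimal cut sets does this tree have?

Zone B inoperative [AND]: one cut set from each child combined → 1 × 1 = 1 cut set(s).
Release chain down [OR]: union of children's cut sets → 2 cut set(s).
Agent supply lost [OR]: union of children's cut sets → 4 cut set(s).
Zone A lost [AND]: one cut set from each child combined → 4 × 1 = 4 cut set(s).
Manual path fails [AND]: one cut set from each child combined → 1 × 4 = 4 cut set(s).
Detection loop inoperative [OR]: union of children's cut sets → 2 cut set(s).
Zone B 2 inoperative [OR]: union of children's cut sets → 4 cut set(s).
Release chain 2 fails [AND]: one cut set from each child combined → 1 × 1 = 1 cut set(s).
Agent supply 2 down [OR]: union of children's cut sets → 3 cut set(s).
Fire suppression does not activate [OR]: union of children's cut sets → 12 cut set(s).

12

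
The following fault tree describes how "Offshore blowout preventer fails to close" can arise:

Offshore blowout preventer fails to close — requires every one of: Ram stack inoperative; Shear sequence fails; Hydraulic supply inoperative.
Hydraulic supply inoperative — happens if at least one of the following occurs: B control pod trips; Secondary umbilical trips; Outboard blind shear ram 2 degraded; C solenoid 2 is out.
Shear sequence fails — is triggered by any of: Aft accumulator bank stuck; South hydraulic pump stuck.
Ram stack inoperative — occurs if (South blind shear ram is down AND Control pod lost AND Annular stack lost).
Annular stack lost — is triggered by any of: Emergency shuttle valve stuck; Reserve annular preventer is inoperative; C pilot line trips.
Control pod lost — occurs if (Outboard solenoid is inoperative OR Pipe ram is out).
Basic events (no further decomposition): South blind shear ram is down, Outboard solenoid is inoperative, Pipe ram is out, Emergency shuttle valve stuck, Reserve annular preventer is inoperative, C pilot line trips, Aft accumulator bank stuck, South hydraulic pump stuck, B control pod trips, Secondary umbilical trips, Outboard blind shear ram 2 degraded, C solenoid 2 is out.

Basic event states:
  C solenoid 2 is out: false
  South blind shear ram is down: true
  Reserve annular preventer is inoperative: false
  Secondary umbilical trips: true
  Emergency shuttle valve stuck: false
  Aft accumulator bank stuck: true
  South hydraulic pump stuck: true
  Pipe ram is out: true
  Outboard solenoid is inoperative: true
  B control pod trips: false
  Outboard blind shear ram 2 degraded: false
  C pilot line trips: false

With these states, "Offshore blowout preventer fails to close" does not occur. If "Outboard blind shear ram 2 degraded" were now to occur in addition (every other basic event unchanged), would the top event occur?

No

Counterfactual: set "Outboard blind shear ram 2 degraded" to occurred.
Control pod lost [OR]: Outboard solenoid is inoperative=occurs, Pipe ram is out=occurs → at least one input occurs → occurs.
Annular stack lost [OR]: Emergency shuttle valve stuck=not, Reserve annular preventer is inoperative=not, C pilot line trips=not → no input occurs → does not occur.
Ram stack inoperative [AND]: South blind shear ram is down=occurs, Control pod lost=occurs, Annular stack lost=not → not all inputs occur → does not occur.
Shear sequence fails [OR]: Aft accumulator bank stuck=occurs, South hydraulic pump stuck=occurs → at least one input occurs → occurs.
Hydraulic supply inoperative [OR]: B control pod trips=not, Secondary umbilical trips=occurs, Outboard blind shear ram 2 degraded=occurs, C solenoid 2 is out=not → at least one input occurs → occurs.
Offshore blowout preventer fails to close [AND]: Ram stack inoperative=not, Shear sequence fails=occurs, Hydraulic supply inoperative=occurs → not all inputs occur → does not occur.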